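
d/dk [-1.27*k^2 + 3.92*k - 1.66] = 3.92 - 2.54*k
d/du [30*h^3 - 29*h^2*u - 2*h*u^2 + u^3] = -29*h^2 - 4*h*u + 3*u^2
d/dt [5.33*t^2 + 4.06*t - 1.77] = 10.66*t + 4.06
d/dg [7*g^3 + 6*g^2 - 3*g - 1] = 21*g^2 + 12*g - 3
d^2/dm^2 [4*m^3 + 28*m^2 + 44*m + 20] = 24*m + 56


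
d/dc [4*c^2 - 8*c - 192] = 8*c - 8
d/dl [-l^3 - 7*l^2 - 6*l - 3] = -3*l^2 - 14*l - 6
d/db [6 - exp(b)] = -exp(b)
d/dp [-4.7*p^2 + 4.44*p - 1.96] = 4.44 - 9.4*p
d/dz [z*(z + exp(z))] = z*(exp(z) + 1) + z + exp(z)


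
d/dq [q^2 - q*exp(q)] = -q*exp(q) + 2*q - exp(q)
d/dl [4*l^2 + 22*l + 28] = 8*l + 22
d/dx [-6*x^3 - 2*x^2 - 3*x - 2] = -18*x^2 - 4*x - 3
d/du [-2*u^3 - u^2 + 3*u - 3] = -6*u^2 - 2*u + 3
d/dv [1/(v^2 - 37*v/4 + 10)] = 4*(37 - 8*v)/(4*v^2 - 37*v + 40)^2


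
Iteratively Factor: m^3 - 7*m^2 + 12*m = (m)*(m^2 - 7*m + 12) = m*(m - 3)*(m - 4)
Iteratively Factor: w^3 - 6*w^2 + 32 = (w - 4)*(w^2 - 2*w - 8) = (w - 4)^2*(w + 2)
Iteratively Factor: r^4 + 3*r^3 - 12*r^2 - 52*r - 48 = (r + 2)*(r^3 + r^2 - 14*r - 24) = (r + 2)*(r + 3)*(r^2 - 2*r - 8) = (r + 2)^2*(r + 3)*(r - 4)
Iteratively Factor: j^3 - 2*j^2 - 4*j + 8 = (j - 2)*(j^2 - 4) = (j - 2)*(j + 2)*(j - 2)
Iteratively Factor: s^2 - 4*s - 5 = (s + 1)*(s - 5)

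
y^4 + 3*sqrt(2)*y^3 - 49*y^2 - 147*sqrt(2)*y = y*(y - 7)*(y + 7)*(y + 3*sqrt(2))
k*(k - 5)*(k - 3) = k^3 - 8*k^2 + 15*k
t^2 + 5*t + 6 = (t + 2)*(t + 3)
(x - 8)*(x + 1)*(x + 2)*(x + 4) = x^4 - x^3 - 42*x^2 - 104*x - 64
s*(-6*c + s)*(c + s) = -6*c^2*s - 5*c*s^2 + s^3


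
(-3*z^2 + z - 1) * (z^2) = -3*z^4 + z^3 - z^2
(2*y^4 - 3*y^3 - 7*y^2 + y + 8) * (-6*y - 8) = -12*y^5 + 2*y^4 + 66*y^3 + 50*y^2 - 56*y - 64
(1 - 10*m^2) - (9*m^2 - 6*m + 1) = -19*m^2 + 6*m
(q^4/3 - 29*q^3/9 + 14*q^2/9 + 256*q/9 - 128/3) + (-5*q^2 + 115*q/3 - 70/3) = q^4/3 - 29*q^3/9 - 31*q^2/9 + 601*q/9 - 66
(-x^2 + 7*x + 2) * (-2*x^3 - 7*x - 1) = 2*x^5 - 14*x^4 + 3*x^3 - 48*x^2 - 21*x - 2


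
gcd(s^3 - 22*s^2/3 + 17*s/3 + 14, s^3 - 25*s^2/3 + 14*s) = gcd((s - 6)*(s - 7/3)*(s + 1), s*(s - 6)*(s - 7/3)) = s^2 - 25*s/3 + 14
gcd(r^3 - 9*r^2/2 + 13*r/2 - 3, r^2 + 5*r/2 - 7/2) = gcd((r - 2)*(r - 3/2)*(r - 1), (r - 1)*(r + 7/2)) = r - 1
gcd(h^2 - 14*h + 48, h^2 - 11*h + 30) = h - 6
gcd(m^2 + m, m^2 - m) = m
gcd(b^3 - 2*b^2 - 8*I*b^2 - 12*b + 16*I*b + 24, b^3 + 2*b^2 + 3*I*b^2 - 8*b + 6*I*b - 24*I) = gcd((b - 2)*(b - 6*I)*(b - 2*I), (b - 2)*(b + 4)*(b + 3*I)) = b - 2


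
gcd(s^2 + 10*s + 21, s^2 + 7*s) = s + 7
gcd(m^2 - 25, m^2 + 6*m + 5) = m + 5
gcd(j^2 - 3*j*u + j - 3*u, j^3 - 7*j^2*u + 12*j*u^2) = -j + 3*u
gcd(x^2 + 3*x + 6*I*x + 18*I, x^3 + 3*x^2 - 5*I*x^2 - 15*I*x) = x + 3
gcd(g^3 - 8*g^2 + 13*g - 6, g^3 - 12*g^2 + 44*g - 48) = g - 6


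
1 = 1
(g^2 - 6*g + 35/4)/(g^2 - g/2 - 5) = (g - 7/2)/(g + 2)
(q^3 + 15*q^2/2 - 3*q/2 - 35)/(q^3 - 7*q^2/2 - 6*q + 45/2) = (q^2 + 5*q - 14)/(q^2 - 6*q + 9)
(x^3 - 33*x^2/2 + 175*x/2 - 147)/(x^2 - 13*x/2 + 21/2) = (x^2 - 13*x + 42)/(x - 3)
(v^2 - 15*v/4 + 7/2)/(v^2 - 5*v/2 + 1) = (4*v - 7)/(2*(2*v - 1))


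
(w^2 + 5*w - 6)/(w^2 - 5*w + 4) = (w + 6)/(w - 4)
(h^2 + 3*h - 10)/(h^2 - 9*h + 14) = (h + 5)/(h - 7)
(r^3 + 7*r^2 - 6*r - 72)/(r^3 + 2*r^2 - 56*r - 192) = (r - 3)/(r - 8)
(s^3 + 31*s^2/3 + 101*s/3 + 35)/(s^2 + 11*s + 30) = (s^2 + 16*s/3 + 7)/(s + 6)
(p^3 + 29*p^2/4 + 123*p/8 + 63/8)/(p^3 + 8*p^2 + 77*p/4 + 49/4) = (4*p^2 + 15*p + 9)/(2*(2*p^2 + 9*p + 7))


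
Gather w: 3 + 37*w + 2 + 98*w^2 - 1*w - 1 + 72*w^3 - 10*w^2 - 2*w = 72*w^3 + 88*w^2 + 34*w + 4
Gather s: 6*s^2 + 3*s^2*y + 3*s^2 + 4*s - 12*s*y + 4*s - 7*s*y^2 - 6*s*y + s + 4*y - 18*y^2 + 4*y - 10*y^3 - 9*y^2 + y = s^2*(3*y + 9) + s*(-7*y^2 - 18*y + 9) - 10*y^3 - 27*y^2 + 9*y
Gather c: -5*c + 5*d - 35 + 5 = -5*c + 5*d - 30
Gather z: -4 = -4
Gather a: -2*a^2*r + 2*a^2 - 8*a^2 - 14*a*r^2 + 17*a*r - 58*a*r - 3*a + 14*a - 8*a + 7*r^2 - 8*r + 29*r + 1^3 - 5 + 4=a^2*(-2*r - 6) + a*(-14*r^2 - 41*r + 3) + 7*r^2 + 21*r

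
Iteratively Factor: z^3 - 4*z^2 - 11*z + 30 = (z + 3)*(z^2 - 7*z + 10) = (z - 5)*(z + 3)*(z - 2)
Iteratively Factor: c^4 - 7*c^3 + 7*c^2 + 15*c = (c - 5)*(c^3 - 2*c^2 - 3*c) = (c - 5)*(c - 3)*(c^2 + c) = c*(c - 5)*(c - 3)*(c + 1)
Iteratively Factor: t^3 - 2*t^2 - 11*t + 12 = (t + 3)*(t^2 - 5*t + 4) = (t - 4)*(t + 3)*(t - 1)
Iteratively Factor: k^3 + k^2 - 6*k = (k)*(k^2 + k - 6) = k*(k + 3)*(k - 2)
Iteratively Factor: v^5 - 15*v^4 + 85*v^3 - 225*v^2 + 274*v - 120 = (v - 5)*(v^4 - 10*v^3 + 35*v^2 - 50*v + 24) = (v - 5)*(v - 1)*(v^3 - 9*v^2 + 26*v - 24) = (v - 5)*(v - 2)*(v - 1)*(v^2 - 7*v + 12) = (v - 5)*(v - 3)*(v - 2)*(v - 1)*(v - 4)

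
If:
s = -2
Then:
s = -2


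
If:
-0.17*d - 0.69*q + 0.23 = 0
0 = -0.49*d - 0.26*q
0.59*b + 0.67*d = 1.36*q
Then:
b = 1.11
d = -0.20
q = 0.38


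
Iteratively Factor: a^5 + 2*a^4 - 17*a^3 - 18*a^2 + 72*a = (a + 4)*(a^4 - 2*a^3 - 9*a^2 + 18*a) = a*(a + 4)*(a^3 - 2*a^2 - 9*a + 18) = a*(a + 3)*(a + 4)*(a^2 - 5*a + 6) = a*(a - 2)*(a + 3)*(a + 4)*(a - 3)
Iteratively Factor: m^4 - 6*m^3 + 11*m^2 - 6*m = (m - 3)*(m^3 - 3*m^2 + 2*m) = (m - 3)*(m - 1)*(m^2 - 2*m) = m*(m - 3)*(m - 1)*(m - 2)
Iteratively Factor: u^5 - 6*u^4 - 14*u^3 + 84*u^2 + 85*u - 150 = (u - 1)*(u^4 - 5*u^3 - 19*u^2 + 65*u + 150) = (u - 5)*(u - 1)*(u^3 - 19*u - 30) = (u - 5)*(u - 1)*(u + 2)*(u^2 - 2*u - 15) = (u - 5)*(u - 1)*(u + 2)*(u + 3)*(u - 5)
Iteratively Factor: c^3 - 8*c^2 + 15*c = (c)*(c^2 - 8*c + 15) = c*(c - 5)*(c - 3)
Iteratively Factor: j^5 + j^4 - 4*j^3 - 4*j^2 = (j)*(j^4 + j^3 - 4*j^2 - 4*j) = j^2*(j^3 + j^2 - 4*j - 4) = j^2*(j - 2)*(j^2 + 3*j + 2) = j^2*(j - 2)*(j + 1)*(j + 2)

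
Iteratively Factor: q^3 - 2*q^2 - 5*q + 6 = (q - 1)*(q^2 - q - 6) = (q - 1)*(q + 2)*(q - 3)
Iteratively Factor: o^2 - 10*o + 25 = (o - 5)*(o - 5)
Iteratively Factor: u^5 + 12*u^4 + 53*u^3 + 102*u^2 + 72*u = (u + 4)*(u^4 + 8*u^3 + 21*u^2 + 18*u) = (u + 2)*(u + 4)*(u^3 + 6*u^2 + 9*u) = u*(u + 2)*(u + 4)*(u^2 + 6*u + 9) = u*(u + 2)*(u + 3)*(u + 4)*(u + 3)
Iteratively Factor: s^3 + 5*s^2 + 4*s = (s + 4)*(s^2 + s) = s*(s + 4)*(s + 1)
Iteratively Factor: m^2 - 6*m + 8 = (m - 2)*(m - 4)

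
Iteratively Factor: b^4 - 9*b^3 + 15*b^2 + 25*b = (b - 5)*(b^3 - 4*b^2 - 5*b) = (b - 5)*(b + 1)*(b^2 - 5*b) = (b - 5)^2*(b + 1)*(b)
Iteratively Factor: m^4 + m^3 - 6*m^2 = (m)*(m^3 + m^2 - 6*m) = m*(m - 2)*(m^2 + 3*m) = m^2*(m - 2)*(m + 3)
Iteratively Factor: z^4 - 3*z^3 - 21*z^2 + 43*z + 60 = (z + 1)*(z^3 - 4*z^2 - 17*z + 60) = (z + 1)*(z + 4)*(z^2 - 8*z + 15) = (z - 5)*(z + 1)*(z + 4)*(z - 3)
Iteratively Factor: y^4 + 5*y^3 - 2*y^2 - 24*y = (y - 2)*(y^3 + 7*y^2 + 12*y) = (y - 2)*(y + 3)*(y^2 + 4*y) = (y - 2)*(y + 3)*(y + 4)*(y)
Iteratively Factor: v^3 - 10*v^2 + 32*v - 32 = (v - 4)*(v^2 - 6*v + 8) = (v - 4)*(v - 2)*(v - 4)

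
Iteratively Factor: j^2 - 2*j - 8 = (j + 2)*(j - 4)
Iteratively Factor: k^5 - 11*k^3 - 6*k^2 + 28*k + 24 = (k - 3)*(k^4 + 3*k^3 - 2*k^2 - 12*k - 8) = (k - 3)*(k - 2)*(k^3 + 5*k^2 + 8*k + 4) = (k - 3)*(k - 2)*(k + 1)*(k^2 + 4*k + 4) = (k - 3)*(k - 2)*(k + 1)*(k + 2)*(k + 2)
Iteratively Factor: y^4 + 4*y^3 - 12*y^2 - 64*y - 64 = (y - 4)*(y^3 + 8*y^2 + 20*y + 16) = (y - 4)*(y + 4)*(y^2 + 4*y + 4) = (y - 4)*(y + 2)*(y + 4)*(y + 2)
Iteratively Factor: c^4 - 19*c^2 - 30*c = (c + 2)*(c^3 - 2*c^2 - 15*c) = (c + 2)*(c + 3)*(c^2 - 5*c) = c*(c + 2)*(c + 3)*(c - 5)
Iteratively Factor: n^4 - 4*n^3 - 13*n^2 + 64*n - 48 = (n - 4)*(n^3 - 13*n + 12) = (n - 4)*(n - 3)*(n^2 + 3*n - 4) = (n - 4)*(n - 3)*(n - 1)*(n + 4)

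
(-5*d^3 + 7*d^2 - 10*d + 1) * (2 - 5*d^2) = 25*d^5 - 35*d^4 + 40*d^3 + 9*d^2 - 20*d + 2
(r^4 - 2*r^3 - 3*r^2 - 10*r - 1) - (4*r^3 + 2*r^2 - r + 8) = r^4 - 6*r^3 - 5*r^2 - 9*r - 9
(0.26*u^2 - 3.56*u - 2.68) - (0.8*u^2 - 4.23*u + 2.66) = -0.54*u^2 + 0.67*u - 5.34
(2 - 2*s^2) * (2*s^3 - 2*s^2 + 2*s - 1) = -4*s^5 + 4*s^4 - 2*s^2 + 4*s - 2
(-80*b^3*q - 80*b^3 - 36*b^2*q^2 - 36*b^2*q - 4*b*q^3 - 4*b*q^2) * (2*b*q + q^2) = -160*b^4*q^2 - 160*b^4*q - 152*b^3*q^3 - 152*b^3*q^2 - 44*b^2*q^4 - 44*b^2*q^3 - 4*b*q^5 - 4*b*q^4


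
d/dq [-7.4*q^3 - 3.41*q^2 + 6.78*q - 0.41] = -22.2*q^2 - 6.82*q + 6.78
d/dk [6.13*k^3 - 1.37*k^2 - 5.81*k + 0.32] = 18.39*k^2 - 2.74*k - 5.81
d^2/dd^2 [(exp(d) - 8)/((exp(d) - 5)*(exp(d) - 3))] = (exp(4*d) - 24*exp(3*d) + 102*exp(2*d) + 88*exp(d) - 735)*exp(d)/(exp(6*d) - 24*exp(5*d) + 237*exp(4*d) - 1232*exp(3*d) + 3555*exp(2*d) - 5400*exp(d) + 3375)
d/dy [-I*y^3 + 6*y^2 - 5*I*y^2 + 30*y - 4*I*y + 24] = -3*I*y^2 + y*(12 - 10*I) + 30 - 4*I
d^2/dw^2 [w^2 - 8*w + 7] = 2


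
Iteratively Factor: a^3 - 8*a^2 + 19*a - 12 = (a - 3)*(a^2 - 5*a + 4) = (a - 3)*(a - 1)*(a - 4)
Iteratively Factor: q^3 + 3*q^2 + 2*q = (q)*(q^2 + 3*q + 2) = q*(q + 1)*(q + 2)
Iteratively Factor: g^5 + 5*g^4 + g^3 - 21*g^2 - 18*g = (g)*(g^4 + 5*g^3 + g^2 - 21*g - 18) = g*(g - 2)*(g^3 + 7*g^2 + 15*g + 9) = g*(g - 2)*(g + 3)*(g^2 + 4*g + 3) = g*(g - 2)*(g + 3)^2*(g + 1)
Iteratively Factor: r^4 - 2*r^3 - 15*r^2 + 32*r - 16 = (r + 4)*(r^3 - 6*r^2 + 9*r - 4) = (r - 1)*(r + 4)*(r^2 - 5*r + 4) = (r - 1)^2*(r + 4)*(r - 4)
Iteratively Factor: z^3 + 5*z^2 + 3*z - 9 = (z - 1)*(z^2 + 6*z + 9) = (z - 1)*(z + 3)*(z + 3)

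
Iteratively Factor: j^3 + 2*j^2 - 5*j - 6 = (j - 2)*(j^2 + 4*j + 3) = (j - 2)*(j + 3)*(j + 1)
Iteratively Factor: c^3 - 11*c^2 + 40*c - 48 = (c - 4)*(c^2 - 7*c + 12) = (c - 4)^2*(c - 3)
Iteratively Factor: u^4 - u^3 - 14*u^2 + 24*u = (u - 2)*(u^3 + u^2 - 12*u) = (u - 2)*(u + 4)*(u^2 - 3*u) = u*(u - 2)*(u + 4)*(u - 3)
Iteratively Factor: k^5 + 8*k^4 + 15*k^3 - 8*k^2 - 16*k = (k + 1)*(k^4 + 7*k^3 + 8*k^2 - 16*k) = (k - 1)*(k + 1)*(k^3 + 8*k^2 + 16*k) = (k - 1)*(k + 1)*(k + 4)*(k^2 + 4*k) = (k - 1)*(k + 1)*(k + 4)^2*(k)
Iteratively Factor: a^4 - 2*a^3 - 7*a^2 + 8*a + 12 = (a - 2)*(a^3 - 7*a - 6) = (a - 2)*(a + 1)*(a^2 - a - 6) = (a - 2)*(a + 1)*(a + 2)*(a - 3)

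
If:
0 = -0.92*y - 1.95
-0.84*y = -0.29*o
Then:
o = -6.14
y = -2.12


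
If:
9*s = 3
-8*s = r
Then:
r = -8/3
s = 1/3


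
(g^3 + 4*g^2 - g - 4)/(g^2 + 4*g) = g - 1/g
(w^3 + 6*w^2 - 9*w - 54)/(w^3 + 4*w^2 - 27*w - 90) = (w - 3)/(w - 5)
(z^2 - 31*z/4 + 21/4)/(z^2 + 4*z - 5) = (4*z^2 - 31*z + 21)/(4*(z^2 + 4*z - 5))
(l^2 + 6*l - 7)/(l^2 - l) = (l + 7)/l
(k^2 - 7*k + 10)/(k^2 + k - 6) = (k - 5)/(k + 3)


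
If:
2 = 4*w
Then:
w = 1/2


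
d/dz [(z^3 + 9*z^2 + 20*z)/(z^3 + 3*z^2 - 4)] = 2*(-3*z^3 - 14*z^2 - 8*z - 20)/(z^5 + 4*z^4 + z^3 - 10*z^2 - 4*z + 8)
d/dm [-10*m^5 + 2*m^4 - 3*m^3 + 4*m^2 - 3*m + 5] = -50*m^4 + 8*m^3 - 9*m^2 + 8*m - 3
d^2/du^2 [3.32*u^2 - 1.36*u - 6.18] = 6.64000000000000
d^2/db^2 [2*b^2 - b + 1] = 4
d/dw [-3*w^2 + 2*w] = 2 - 6*w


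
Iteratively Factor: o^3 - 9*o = (o)*(o^2 - 9) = o*(o - 3)*(o + 3)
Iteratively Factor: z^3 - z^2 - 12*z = (z + 3)*(z^2 - 4*z) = (z - 4)*(z + 3)*(z)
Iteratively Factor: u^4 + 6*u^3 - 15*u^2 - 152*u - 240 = (u + 4)*(u^3 + 2*u^2 - 23*u - 60) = (u + 3)*(u + 4)*(u^2 - u - 20) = (u + 3)*(u + 4)^2*(u - 5)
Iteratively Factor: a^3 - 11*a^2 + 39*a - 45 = (a - 3)*(a^2 - 8*a + 15) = (a - 3)^2*(a - 5)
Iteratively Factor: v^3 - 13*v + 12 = (v - 3)*(v^2 + 3*v - 4) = (v - 3)*(v + 4)*(v - 1)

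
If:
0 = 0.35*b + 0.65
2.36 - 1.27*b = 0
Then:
No Solution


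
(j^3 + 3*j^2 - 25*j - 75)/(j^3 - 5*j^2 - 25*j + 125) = (j + 3)/(j - 5)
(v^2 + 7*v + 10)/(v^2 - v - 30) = (v + 2)/(v - 6)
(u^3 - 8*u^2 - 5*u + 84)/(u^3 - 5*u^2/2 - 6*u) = 2*(u^2 - 4*u - 21)/(u*(2*u + 3))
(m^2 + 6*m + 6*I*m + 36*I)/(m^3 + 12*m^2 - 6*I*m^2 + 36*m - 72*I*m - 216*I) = (m + 6*I)/(m^2 + 6*m*(1 - I) - 36*I)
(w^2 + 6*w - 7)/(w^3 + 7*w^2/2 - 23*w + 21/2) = 2*(w - 1)/(2*w^2 - 7*w + 3)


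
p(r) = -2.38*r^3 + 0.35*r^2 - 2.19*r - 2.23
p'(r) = -7.14*r^2 + 0.7*r - 2.19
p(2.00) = -24.25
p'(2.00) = -29.35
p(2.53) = -44.07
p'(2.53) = -46.12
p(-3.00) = 71.75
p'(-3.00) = -68.55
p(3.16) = -80.76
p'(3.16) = -71.28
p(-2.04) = 23.90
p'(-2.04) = -33.33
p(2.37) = -37.14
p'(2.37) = -40.64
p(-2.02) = 23.24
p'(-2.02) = -32.74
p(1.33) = -10.12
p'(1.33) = -13.89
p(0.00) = -2.23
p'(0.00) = -2.19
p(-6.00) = 537.59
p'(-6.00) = -263.43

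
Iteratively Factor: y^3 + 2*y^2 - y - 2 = (y + 2)*(y^2 - 1) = (y + 1)*(y + 2)*(y - 1)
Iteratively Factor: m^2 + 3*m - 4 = (m + 4)*(m - 1)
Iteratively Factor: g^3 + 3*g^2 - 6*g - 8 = (g + 1)*(g^2 + 2*g - 8) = (g - 2)*(g + 1)*(g + 4)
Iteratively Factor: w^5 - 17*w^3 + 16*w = (w + 4)*(w^4 - 4*w^3 - w^2 + 4*w) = (w + 1)*(w + 4)*(w^3 - 5*w^2 + 4*w) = (w - 1)*(w + 1)*(w + 4)*(w^2 - 4*w) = (w - 4)*(w - 1)*(w + 1)*(w + 4)*(w)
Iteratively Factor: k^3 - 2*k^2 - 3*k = (k + 1)*(k^2 - 3*k) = (k - 3)*(k + 1)*(k)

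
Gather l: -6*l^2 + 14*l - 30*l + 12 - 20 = -6*l^2 - 16*l - 8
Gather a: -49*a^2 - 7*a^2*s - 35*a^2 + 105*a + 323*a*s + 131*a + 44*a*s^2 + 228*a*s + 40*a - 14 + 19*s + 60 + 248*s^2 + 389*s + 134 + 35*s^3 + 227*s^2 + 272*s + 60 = a^2*(-7*s - 84) + a*(44*s^2 + 551*s + 276) + 35*s^3 + 475*s^2 + 680*s + 240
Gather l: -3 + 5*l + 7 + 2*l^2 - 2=2*l^2 + 5*l + 2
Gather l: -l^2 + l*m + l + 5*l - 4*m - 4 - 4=-l^2 + l*(m + 6) - 4*m - 8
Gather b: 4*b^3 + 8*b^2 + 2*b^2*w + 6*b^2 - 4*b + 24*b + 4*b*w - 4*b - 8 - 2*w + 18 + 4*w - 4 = 4*b^3 + b^2*(2*w + 14) + b*(4*w + 16) + 2*w + 6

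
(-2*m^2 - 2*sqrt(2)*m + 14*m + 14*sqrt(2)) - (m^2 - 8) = -3*m^2 - 2*sqrt(2)*m + 14*m + 8 + 14*sqrt(2)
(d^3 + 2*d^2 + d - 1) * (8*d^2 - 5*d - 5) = 8*d^5 + 11*d^4 - 7*d^3 - 23*d^2 + 5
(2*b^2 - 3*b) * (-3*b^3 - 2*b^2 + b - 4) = -6*b^5 + 5*b^4 + 8*b^3 - 11*b^2 + 12*b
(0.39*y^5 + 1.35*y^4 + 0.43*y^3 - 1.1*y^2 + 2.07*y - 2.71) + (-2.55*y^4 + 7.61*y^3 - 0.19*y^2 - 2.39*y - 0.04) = 0.39*y^5 - 1.2*y^4 + 8.04*y^3 - 1.29*y^2 - 0.32*y - 2.75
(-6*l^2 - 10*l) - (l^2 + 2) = -7*l^2 - 10*l - 2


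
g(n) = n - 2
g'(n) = 1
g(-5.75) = -7.75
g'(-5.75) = 1.00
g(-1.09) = -3.09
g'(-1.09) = 1.00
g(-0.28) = -2.28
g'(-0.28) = 1.00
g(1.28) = -0.72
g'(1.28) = 1.00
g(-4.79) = -6.79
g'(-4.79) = 1.00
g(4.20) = 2.20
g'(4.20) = 1.00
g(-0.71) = -2.71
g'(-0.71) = 1.00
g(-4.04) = -6.04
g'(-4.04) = 1.00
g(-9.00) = -11.00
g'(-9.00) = 1.00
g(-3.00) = -5.00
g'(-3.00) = 1.00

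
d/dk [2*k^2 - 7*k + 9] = 4*k - 7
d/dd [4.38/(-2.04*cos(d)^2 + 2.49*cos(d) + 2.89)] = (10.9062 - 17.8704*cos(d))*sin(d)/(-2.04*cos(d)^2 + 2.49*cos(d) + 2.89)^2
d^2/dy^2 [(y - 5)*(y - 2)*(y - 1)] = 6*y - 16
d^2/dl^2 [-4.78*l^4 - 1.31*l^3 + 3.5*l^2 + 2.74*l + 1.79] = -57.36*l^2 - 7.86*l + 7.0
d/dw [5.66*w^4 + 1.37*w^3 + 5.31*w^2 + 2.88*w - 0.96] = 22.64*w^3 + 4.11*w^2 + 10.62*w + 2.88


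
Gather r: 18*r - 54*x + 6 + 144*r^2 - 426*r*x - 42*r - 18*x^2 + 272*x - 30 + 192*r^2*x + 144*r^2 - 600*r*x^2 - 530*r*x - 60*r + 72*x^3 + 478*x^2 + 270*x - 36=r^2*(192*x + 288) + r*(-600*x^2 - 956*x - 84) + 72*x^3 + 460*x^2 + 488*x - 60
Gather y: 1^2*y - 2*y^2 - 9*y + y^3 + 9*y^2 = y^3 + 7*y^2 - 8*y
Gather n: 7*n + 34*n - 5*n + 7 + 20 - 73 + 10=36*n - 36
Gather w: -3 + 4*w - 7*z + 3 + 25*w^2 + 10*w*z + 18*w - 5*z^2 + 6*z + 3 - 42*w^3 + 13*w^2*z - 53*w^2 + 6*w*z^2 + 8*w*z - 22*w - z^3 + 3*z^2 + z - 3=-42*w^3 + w^2*(13*z - 28) + w*(6*z^2 + 18*z) - z^3 - 2*z^2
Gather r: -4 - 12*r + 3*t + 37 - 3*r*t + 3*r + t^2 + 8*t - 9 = r*(-3*t - 9) + t^2 + 11*t + 24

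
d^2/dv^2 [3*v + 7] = 0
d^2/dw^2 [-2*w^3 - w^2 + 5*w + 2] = -12*w - 2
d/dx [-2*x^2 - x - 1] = -4*x - 1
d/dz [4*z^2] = 8*z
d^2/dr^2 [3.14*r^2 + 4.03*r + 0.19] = 6.28000000000000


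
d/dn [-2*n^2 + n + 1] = 1 - 4*n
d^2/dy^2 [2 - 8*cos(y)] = 8*cos(y)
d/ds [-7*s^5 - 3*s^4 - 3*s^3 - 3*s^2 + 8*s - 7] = -35*s^4 - 12*s^3 - 9*s^2 - 6*s + 8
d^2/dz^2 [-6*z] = 0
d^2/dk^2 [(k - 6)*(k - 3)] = 2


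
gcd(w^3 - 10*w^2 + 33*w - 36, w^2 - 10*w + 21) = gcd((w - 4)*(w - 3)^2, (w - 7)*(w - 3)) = w - 3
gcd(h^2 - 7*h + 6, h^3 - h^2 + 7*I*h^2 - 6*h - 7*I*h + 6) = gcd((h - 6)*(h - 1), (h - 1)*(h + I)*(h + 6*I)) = h - 1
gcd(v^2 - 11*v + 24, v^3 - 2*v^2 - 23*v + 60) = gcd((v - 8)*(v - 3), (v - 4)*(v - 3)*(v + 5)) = v - 3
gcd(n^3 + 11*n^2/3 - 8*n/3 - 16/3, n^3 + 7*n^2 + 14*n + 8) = n^2 + 5*n + 4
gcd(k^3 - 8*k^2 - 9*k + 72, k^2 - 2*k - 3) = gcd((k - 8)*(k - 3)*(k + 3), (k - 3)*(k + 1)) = k - 3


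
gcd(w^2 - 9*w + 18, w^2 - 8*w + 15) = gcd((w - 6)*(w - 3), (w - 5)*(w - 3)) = w - 3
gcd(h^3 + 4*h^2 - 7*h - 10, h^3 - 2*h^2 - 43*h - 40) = h^2 + 6*h + 5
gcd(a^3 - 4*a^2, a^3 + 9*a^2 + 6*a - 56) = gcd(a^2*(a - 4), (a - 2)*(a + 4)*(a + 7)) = 1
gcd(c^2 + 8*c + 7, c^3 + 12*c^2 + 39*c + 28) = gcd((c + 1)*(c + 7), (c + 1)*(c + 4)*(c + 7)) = c^2 + 8*c + 7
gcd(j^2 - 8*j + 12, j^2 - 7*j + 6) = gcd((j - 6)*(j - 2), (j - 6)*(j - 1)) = j - 6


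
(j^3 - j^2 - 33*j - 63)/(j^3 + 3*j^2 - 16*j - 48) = (j^2 - 4*j - 21)/(j^2 - 16)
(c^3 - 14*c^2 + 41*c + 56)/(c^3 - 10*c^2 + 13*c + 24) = (c - 7)/(c - 3)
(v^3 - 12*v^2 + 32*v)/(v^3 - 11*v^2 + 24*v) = (v - 4)/(v - 3)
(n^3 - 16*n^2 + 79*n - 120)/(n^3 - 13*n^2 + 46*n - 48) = (n - 5)/(n - 2)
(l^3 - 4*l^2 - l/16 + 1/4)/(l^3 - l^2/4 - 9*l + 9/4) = (l^2 - 15*l/4 - 1)/(l^2 - 9)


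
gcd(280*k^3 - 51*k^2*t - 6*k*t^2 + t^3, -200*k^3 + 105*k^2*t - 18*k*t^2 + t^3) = 40*k^2 - 13*k*t + t^2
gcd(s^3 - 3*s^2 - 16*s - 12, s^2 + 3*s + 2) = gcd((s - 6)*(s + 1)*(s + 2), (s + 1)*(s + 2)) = s^2 + 3*s + 2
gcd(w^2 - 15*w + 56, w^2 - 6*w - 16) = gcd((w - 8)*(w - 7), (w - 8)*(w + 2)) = w - 8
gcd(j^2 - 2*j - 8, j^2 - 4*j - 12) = j + 2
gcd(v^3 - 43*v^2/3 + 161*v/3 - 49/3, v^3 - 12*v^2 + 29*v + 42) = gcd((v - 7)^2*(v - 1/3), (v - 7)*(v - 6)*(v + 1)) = v - 7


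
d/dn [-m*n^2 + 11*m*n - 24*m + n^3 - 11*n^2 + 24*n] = -2*m*n + 11*m + 3*n^2 - 22*n + 24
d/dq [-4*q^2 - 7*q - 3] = -8*q - 7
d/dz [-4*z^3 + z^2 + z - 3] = -12*z^2 + 2*z + 1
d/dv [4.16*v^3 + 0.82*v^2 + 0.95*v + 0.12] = 12.48*v^2 + 1.64*v + 0.95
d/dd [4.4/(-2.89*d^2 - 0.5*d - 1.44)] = (25.432*d + 2.2)/(2.89*d^2 + 0.5*d + 1.44)^2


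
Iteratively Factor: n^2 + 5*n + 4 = (n + 4)*(n + 1)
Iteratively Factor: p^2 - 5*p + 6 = (p - 2)*(p - 3)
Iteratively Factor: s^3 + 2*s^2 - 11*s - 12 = (s + 1)*(s^2 + s - 12) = (s - 3)*(s + 1)*(s + 4)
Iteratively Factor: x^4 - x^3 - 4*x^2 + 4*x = (x)*(x^3 - x^2 - 4*x + 4) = x*(x - 1)*(x^2 - 4) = x*(x - 2)*(x - 1)*(x + 2)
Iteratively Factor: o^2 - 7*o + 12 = (o - 3)*(o - 4)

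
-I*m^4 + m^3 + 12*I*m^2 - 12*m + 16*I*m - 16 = (m - 4)*(m + 2)^2*(-I*m + 1)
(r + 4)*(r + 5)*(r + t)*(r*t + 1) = r^4*t + r^3*t^2 + 9*r^3*t + r^3 + 9*r^2*t^2 + 21*r^2*t + 9*r^2 + 20*r*t^2 + 9*r*t + 20*r + 20*t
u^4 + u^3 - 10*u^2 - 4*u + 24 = (u - 2)^2*(u + 2)*(u + 3)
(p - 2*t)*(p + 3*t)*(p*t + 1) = p^3*t + p^2*t^2 + p^2 - 6*p*t^3 + p*t - 6*t^2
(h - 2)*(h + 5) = h^2 + 3*h - 10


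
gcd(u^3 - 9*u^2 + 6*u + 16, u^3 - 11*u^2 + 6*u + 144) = u - 8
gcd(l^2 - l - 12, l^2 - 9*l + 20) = l - 4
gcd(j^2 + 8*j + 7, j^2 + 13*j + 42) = j + 7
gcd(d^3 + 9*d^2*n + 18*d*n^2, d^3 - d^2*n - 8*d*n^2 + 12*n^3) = d + 3*n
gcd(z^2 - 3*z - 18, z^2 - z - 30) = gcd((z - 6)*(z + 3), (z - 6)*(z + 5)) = z - 6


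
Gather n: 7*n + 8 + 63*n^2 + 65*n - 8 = 63*n^2 + 72*n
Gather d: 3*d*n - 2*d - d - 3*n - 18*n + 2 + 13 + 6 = d*(3*n - 3) - 21*n + 21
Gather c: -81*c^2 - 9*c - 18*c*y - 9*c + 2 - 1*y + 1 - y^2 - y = -81*c^2 + c*(-18*y - 18) - y^2 - 2*y + 3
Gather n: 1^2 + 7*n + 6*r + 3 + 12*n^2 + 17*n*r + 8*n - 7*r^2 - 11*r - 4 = 12*n^2 + n*(17*r + 15) - 7*r^2 - 5*r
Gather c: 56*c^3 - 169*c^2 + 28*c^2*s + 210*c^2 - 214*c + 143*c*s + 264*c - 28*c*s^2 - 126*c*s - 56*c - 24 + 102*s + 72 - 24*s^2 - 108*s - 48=56*c^3 + c^2*(28*s + 41) + c*(-28*s^2 + 17*s - 6) - 24*s^2 - 6*s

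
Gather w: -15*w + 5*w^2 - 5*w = 5*w^2 - 20*w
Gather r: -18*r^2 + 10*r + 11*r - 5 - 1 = -18*r^2 + 21*r - 6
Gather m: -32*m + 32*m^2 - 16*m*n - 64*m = 32*m^2 + m*(-16*n - 96)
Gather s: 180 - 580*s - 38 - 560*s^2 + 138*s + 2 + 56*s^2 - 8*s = -504*s^2 - 450*s + 144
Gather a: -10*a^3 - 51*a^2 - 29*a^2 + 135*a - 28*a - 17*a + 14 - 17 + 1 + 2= -10*a^3 - 80*a^2 + 90*a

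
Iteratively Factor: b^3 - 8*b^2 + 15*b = (b)*(b^2 - 8*b + 15) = b*(b - 5)*(b - 3)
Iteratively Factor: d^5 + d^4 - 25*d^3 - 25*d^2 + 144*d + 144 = (d + 3)*(d^4 - 2*d^3 - 19*d^2 + 32*d + 48) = (d + 3)*(d + 4)*(d^3 - 6*d^2 + 5*d + 12) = (d - 3)*(d + 3)*(d + 4)*(d^2 - 3*d - 4) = (d - 3)*(d + 1)*(d + 3)*(d + 4)*(d - 4)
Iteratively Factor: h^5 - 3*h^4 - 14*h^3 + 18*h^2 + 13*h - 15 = (h - 5)*(h^4 + 2*h^3 - 4*h^2 - 2*h + 3) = (h - 5)*(h - 1)*(h^3 + 3*h^2 - h - 3) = (h - 5)*(h - 1)*(h + 3)*(h^2 - 1) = (h - 5)*(h - 1)*(h + 1)*(h + 3)*(h - 1)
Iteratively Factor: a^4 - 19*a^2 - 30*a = (a + 2)*(a^3 - 2*a^2 - 15*a) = (a + 2)*(a + 3)*(a^2 - 5*a) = a*(a + 2)*(a + 3)*(a - 5)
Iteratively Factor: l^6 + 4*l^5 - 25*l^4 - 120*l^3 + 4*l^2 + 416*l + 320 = (l + 1)*(l^5 + 3*l^4 - 28*l^3 - 92*l^2 + 96*l + 320) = (l - 2)*(l + 1)*(l^4 + 5*l^3 - 18*l^2 - 128*l - 160) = (l - 2)*(l + 1)*(l + 4)*(l^3 + l^2 - 22*l - 40) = (l - 2)*(l + 1)*(l + 4)^2*(l^2 - 3*l - 10) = (l - 2)*(l + 1)*(l + 2)*(l + 4)^2*(l - 5)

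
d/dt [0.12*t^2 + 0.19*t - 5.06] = 0.24*t + 0.19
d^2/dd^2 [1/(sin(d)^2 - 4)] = 2*(-2*sin(d)^4 - 5*sin(d)^2 + 4)/(sin(d)^2 - 4)^3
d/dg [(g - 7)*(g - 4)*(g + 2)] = 3*g^2 - 18*g + 6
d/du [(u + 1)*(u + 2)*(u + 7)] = 3*u^2 + 20*u + 23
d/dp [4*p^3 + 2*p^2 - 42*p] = 12*p^2 + 4*p - 42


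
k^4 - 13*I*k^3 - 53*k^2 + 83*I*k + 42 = (k - 7*I)*(k - 3*I)*(k - 2*I)*(k - I)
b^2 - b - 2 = (b - 2)*(b + 1)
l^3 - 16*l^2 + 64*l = l*(l - 8)^2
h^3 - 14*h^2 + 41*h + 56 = (h - 8)*(h - 7)*(h + 1)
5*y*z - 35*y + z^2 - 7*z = (5*y + z)*(z - 7)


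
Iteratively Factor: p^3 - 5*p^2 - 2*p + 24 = (p + 2)*(p^2 - 7*p + 12) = (p - 3)*(p + 2)*(p - 4)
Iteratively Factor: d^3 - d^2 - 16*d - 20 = (d + 2)*(d^2 - 3*d - 10) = (d + 2)^2*(d - 5)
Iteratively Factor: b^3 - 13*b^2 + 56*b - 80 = (b - 4)*(b^2 - 9*b + 20) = (b - 4)^2*(b - 5)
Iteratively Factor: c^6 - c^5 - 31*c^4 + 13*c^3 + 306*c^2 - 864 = (c + 3)*(c^5 - 4*c^4 - 19*c^3 + 70*c^2 + 96*c - 288) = (c - 2)*(c + 3)*(c^4 - 2*c^3 - 23*c^2 + 24*c + 144) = (c - 4)*(c - 2)*(c + 3)*(c^3 + 2*c^2 - 15*c - 36) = (c - 4)^2*(c - 2)*(c + 3)*(c^2 + 6*c + 9) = (c - 4)^2*(c - 2)*(c + 3)^2*(c + 3)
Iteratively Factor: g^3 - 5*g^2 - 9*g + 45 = (g - 3)*(g^2 - 2*g - 15) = (g - 3)*(g + 3)*(g - 5)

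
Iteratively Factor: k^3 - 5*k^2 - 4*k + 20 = (k + 2)*(k^2 - 7*k + 10) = (k - 5)*(k + 2)*(k - 2)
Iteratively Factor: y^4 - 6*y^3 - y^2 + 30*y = (y)*(y^3 - 6*y^2 - y + 30) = y*(y - 5)*(y^2 - y - 6) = y*(y - 5)*(y + 2)*(y - 3)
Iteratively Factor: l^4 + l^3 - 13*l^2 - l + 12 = (l - 3)*(l^3 + 4*l^2 - l - 4) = (l - 3)*(l + 4)*(l^2 - 1) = (l - 3)*(l - 1)*(l + 4)*(l + 1)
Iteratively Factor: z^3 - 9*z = (z + 3)*(z^2 - 3*z) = z*(z + 3)*(z - 3)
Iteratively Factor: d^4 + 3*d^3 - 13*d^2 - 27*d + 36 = (d - 3)*(d^3 + 6*d^2 + 5*d - 12) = (d - 3)*(d + 3)*(d^2 + 3*d - 4) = (d - 3)*(d + 3)*(d + 4)*(d - 1)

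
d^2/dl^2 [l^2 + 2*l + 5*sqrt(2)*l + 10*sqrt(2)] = 2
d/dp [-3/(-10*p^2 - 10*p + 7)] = 30*(-2*p - 1)/(10*p^2 + 10*p - 7)^2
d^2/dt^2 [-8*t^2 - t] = -16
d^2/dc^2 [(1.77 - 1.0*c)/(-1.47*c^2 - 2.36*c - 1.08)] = ((0.4838 - 8.82*c)*(1.47*c^2 + 2.36*c + 1.08) + (1.0*c - 1.77)*(2.94*c + 2.36)*(5.88*c + 4.72))/(1.47*c^2 + 2.36*c + 1.08)^3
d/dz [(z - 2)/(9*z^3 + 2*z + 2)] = (9*z^3 + 2*z - (z - 2)*(27*z^2 + 2) + 2)/(9*z^3 + 2*z + 2)^2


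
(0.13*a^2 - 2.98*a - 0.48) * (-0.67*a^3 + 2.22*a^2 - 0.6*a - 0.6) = -0.0871*a^5 + 2.2852*a^4 - 6.372*a^3 + 0.6444*a^2 + 2.076*a + 0.288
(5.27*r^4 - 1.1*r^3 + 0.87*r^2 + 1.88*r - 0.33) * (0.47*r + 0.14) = 2.4769*r^5 + 0.2208*r^4 + 0.2549*r^3 + 1.0054*r^2 + 0.1081*r - 0.0462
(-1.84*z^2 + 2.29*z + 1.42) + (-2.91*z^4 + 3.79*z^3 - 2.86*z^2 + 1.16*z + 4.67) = -2.91*z^4 + 3.79*z^3 - 4.7*z^2 + 3.45*z + 6.09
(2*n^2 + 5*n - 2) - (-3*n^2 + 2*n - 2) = 5*n^2 + 3*n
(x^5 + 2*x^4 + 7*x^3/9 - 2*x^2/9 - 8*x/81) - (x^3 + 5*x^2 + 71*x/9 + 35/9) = x^5 + 2*x^4 - 2*x^3/9 - 47*x^2/9 - 647*x/81 - 35/9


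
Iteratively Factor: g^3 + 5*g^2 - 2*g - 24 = (g + 3)*(g^2 + 2*g - 8) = (g + 3)*(g + 4)*(g - 2)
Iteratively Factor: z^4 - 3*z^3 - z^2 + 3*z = (z + 1)*(z^3 - 4*z^2 + 3*z) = z*(z + 1)*(z^2 - 4*z + 3) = z*(z - 3)*(z + 1)*(z - 1)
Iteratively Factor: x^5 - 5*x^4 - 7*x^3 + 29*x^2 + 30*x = (x + 1)*(x^4 - 6*x^3 - x^2 + 30*x) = (x - 3)*(x + 1)*(x^3 - 3*x^2 - 10*x) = (x - 5)*(x - 3)*(x + 1)*(x^2 + 2*x) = x*(x - 5)*(x - 3)*(x + 1)*(x + 2)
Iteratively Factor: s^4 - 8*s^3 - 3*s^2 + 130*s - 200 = (s - 5)*(s^3 - 3*s^2 - 18*s + 40) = (s - 5)*(s - 2)*(s^2 - s - 20) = (s - 5)*(s - 2)*(s + 4)*(s - 5)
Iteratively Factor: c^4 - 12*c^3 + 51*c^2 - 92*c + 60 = (c - 2)*(c^3 - 10*c^2 + 31*c - 30) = (c - 3)*(c - 2)*(c^2 - 7*c + 10) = (c - 5)*(c - 3)*(c - 2)*(c - 2)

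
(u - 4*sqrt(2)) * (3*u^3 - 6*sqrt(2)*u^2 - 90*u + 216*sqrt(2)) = 3*u^4 - 18*sqrt(2)*u^3 - 42*u^2 + 576*sqrt(2)*u - 1728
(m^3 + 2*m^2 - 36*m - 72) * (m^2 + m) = m^5 + 3*m^4 - 34*m^3 - 108*m^2 - 72*m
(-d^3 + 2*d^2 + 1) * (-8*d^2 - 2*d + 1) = 8*d^5 - 14*d^4 - 5*d^3 - 6*d^2 - 2*d + 1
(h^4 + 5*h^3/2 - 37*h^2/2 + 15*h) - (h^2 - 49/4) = h^4 + 5*h^3/2 - 39*h^2/2 + 15*h + 49/4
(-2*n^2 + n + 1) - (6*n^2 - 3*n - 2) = -8*n^2 + 4*n + 3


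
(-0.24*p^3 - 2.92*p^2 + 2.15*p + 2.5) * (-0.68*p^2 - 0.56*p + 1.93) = 0.1632*p^5 + 2.12*p^4 - 0.29*p^3 - 8.5396*p^2 + 2.7495*p + 4.825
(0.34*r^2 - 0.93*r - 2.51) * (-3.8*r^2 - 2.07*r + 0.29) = -1.292*r^4 + 2.8302*r^3 + 11.5617*r^2 + 4.926*r - 0.7279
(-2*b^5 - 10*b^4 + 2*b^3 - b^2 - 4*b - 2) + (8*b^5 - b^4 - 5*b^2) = 6*b^5 - 11*b^4 + 2*b^3 - 6*b^2 - 4*b - 2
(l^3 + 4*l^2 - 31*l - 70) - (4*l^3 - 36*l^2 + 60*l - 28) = -3*l^3 + 40*l^2 - 91*l - 42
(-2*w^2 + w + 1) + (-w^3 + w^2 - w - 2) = -w^3 - w^2 - 1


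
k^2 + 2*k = k*(k + 2)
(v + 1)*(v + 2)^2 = v^3 + 5*v^2 + 8*v + 4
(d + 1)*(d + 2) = d^2 + 3*d + 2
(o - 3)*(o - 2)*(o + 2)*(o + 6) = o^4 + 3*o^3 - 22*o^2 - 12*o + 72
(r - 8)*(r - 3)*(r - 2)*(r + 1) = r^4 - 12*r^3 + 33*r^2 - 2*r - 48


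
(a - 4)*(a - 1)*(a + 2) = a^3 - 3*a^2 - 6*a + 8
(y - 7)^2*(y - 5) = y^3 - 19*y^2 + 119*y - 245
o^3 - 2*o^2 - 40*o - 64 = (o - 8)*(o + 2)*(o + 4)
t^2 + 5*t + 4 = (t + 1)*(t + 4)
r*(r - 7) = r^2 - 7*r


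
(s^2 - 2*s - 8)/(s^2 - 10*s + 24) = (s + 2)/(s - 6)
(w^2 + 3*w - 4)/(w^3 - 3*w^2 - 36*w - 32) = (w - 1)/(w^2 - 7*w - 8)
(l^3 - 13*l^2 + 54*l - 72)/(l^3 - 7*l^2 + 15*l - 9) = (l^2 - 10*l + 24)/(l^2 - 4*l + 3)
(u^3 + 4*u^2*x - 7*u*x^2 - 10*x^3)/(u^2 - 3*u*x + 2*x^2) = (-u^2 - 6*u*x - 5*x^2)/(-u + x)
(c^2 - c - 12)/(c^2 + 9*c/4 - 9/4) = 4*(c - 4)/(4*c - 3)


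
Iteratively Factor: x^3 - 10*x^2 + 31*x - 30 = (x - 5)*(x^2 - 5*x + 6) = (x - 5)*(x - 2)*(x - 3)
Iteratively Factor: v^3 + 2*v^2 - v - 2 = (v + 1)*(v^2 + v - 2) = (v - 1)*(v + 1)*(v + 2)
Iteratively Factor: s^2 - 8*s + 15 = (s - 5)*(s - 3)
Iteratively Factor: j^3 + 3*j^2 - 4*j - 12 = (j - 2)*(j^2 + 5*j + 6) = (j - 2)*(j + 2)*(j + 3)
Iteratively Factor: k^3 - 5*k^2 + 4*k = (k - 4)*(k^2 - k) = (k - 4)*(k - 1)*(k)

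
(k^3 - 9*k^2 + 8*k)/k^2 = k - 9 + 8/k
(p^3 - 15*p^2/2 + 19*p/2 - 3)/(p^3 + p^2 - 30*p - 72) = (2*p^2 - 3*p + 1)/(2*(p^2 + 7*p + 12))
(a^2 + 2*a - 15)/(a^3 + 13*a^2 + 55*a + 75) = (a - 3)/(a^2 + 8*a + 15)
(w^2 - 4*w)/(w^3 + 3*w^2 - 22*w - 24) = w/(w^2 + 7*w + 6)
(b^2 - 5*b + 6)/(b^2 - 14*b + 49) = (b^2 - 5*b + 6)/(b^2 - 14*b + 49)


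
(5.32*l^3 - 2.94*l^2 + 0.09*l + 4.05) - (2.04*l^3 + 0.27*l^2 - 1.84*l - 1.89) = 3.28*l^3 - 3.21*l^2 + 1.93*l + 5.94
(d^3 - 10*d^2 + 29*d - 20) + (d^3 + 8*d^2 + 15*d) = 2*d^3 - 2*d^2 + 44*d - 20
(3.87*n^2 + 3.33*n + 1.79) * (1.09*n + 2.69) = 4.2183*n^3 + 14.04*n^2 + 10.9088*n + 4.8151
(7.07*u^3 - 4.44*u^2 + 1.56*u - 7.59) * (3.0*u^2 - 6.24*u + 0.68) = 21.21*u^5 - 57.4368*u^4 + 37.1932*u^3 - 35.5236*u^2 + 48.4224*u - 5.1612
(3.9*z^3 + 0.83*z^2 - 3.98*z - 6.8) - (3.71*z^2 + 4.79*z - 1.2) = 3.9*z^3 - 2.88*z^2 - 8.77*z - 5.6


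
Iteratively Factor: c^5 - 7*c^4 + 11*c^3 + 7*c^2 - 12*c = (c)*(c^4 - 7*c^3 + 11*c^2 + 7*c - 12) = c*(c - 3)*(c^3 - 4*c^2 - c + 4) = c*(c - 3)*(c - 1)*(c^2 - 3*c - 4) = c*(c - 3)*(c - 1)*(c + 1)*(c - 4)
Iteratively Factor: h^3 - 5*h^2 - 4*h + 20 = (h - 2)*(h^2 - 3*h - 10) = (h - 5)*(h - 2)*(h + 2)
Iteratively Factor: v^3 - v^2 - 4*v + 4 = (v + 2)*(v^2 - 3*v + 2) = (v - 1)*(v + 2)*(v - 2)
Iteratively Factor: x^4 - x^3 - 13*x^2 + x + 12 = (x - 1)*(x^3 - 13*x - 12) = (x - 1)*(x + 3)*(x^2 - 3*x - 4) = (x - 1)*(x + 1)*(x + 3)*(x - 4)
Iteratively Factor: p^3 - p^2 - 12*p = (p)*(p^2 - p - 12) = p*(p - 4)*(p + 3)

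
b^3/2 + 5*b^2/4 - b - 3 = (b/2 + 1)*(b - 3/2)*(b + 2)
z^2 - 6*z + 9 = (z - 3)^2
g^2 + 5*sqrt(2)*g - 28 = (g - 2*sqrt(2))*(g + 7*sqrt(2))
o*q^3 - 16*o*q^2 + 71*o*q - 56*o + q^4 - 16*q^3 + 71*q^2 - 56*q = (o + q)*(q - 8)*(q - 7)*(q - 1)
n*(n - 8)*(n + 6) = n^3 - 2*n^2 - 48*n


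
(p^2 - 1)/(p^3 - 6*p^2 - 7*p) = (p - 1)/(p*(p - 7))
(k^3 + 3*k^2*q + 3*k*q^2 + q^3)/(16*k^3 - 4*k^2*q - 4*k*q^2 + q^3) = (k^3 + 3*k^2*q + 3*k*q^2 + q^3)/(16*k^3 - 4*k^2*q - 4*k*q^2 + q^3)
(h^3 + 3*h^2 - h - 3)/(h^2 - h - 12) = (h^2 - 1)/(h - 4)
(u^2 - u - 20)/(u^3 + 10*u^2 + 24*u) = (u - 5)/(u*(u + 6))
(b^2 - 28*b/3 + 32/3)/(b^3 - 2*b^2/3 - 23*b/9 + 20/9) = 3*(b - 8)/(3*b^2 + 2*b - 5)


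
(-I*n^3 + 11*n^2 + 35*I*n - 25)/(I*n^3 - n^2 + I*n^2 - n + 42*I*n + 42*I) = (-n^3 - 11*I*n^2 + 35*n + 25*I)/(n^3 + n^2*(1 + I) + n*(42 + I) + 42)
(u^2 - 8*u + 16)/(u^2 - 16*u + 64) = (u^2 - 8*u + 16)/(u^2 - 16*u + 64)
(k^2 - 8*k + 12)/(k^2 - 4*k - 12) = (k - 2)/(k + 2)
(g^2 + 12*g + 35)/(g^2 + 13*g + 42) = (g + 5)/(g + 6)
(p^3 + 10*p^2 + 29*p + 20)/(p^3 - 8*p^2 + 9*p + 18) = (p^2 + 9*p + 20)/(p^2 - 9*p + 18)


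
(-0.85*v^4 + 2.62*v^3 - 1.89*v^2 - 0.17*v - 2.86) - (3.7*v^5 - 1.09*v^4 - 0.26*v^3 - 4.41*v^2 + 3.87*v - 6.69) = -3.7*v^5 + 0.24*v^4 + 2.88*v^3 + 2.52*v^2 - 4.04*v + 3.83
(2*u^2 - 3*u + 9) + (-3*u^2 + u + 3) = -u^2 - 2*u + 12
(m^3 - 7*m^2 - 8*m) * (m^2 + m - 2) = m^5 - 6*m^4 - 17*m^3 + 6*m^2 + 16*m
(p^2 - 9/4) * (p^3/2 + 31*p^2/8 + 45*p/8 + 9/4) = p^5/2 + 31*p^4/8 + 9*p^3/2 - 207*p^2/32 - 405*p/32 - 81/16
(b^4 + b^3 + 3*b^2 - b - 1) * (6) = 6*b^4 + 6*b^3 + 18*b^2 - 6*b - 6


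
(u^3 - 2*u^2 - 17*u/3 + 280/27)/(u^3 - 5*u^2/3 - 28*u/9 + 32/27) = (9*u^2 + 6*u - 35)/(9*u^2 + 9*u - 4)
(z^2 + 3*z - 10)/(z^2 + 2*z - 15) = (z - 2)/(z - 3)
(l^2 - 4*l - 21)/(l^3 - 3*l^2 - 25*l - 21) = 1/(l + 1)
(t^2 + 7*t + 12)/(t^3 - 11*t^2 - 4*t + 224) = (t + 3)/(t^2 - 15*t + 56)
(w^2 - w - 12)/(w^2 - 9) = (w - 4)/(w - 3)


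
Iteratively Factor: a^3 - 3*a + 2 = (a + 2)*(a^2 - 2*a + 1) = (a - 1)*(a + 2)*(a - 1)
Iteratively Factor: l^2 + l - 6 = (l + 3)*(l - 2)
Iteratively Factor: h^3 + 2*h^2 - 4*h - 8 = (h + 2)*(h^2 - 4) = (h + 2)^2*(h - 2)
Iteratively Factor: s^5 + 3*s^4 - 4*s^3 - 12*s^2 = (s + 3)*(s^4 - 4*s^2) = s*(s + 3)*(s^3 - 4*s) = s*(s - 2)*(s + 3)*(s^2 + 2*s) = s^2*(s - 2)*(s + 3)*(s + 2)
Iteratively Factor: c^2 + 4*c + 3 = (c + 3)*(c + 1)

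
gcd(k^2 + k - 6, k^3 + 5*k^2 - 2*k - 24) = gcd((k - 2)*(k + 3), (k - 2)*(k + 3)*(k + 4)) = k^2 + k - 6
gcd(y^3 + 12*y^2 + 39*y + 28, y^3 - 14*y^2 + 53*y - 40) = 1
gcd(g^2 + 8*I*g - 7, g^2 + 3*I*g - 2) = g + I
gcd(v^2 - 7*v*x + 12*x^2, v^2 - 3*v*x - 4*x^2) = -v + 4*x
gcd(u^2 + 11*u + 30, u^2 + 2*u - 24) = u + 6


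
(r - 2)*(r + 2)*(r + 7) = r^3 + 7*r^2 - 4*r - 28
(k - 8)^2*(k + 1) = k^3 - 15*k^2 + 48*k + 64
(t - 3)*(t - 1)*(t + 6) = t^3 + 2*t^2 - 21*t + 18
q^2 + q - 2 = (q - 1)*(q + 2)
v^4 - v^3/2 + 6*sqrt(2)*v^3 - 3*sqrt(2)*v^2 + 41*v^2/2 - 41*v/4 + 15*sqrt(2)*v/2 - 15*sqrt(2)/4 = (v - 1/2)*(v + sqrt(2)/2)*(v + 5*sqrt(2)/2)*(v + 3*sqrt(2))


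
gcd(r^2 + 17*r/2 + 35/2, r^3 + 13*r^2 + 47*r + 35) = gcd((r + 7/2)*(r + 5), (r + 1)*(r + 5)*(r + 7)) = r + 5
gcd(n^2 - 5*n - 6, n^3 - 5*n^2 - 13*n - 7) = n + 1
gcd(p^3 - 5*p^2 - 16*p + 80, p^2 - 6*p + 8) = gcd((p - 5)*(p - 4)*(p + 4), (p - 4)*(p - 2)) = p - 4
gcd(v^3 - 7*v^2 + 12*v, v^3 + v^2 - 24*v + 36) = v - 3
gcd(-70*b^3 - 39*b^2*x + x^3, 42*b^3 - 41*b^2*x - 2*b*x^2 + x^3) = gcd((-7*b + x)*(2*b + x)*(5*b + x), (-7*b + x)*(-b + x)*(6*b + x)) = -7*b + x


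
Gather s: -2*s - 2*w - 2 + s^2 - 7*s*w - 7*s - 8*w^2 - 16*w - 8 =s^2 + s*(-7*w - 9) - 8*w^2 - 18*w - 10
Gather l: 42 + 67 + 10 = 119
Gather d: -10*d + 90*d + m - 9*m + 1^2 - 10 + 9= 80*d - 8*m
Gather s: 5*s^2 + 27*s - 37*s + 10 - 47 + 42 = 5*s^2 - 10*s + 5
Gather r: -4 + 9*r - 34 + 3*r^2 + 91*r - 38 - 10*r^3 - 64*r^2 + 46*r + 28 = -10*r^3 - 61*r^2 + 146*r - 48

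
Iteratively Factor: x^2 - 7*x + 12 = (x - 4)*(x - 3)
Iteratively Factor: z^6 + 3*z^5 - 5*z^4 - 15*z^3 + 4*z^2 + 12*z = (z - 2)*(z^5 + 5*z^4 + 5*z^3 - 5*z^2 - 6*z) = (z - 2)*(z + 3)*(z^4 + 2*z^3 - z^2 - 2*z) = (z - 2)*(z + 1)*(z + 3)*(z^3 + z^2 - 2*z) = (z - 2)*(z + 1)*(z + 2)*(z + 3)*(z^2 - z) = (z - 2)*(z - 1)*(z + 1)*(z + 2)*(z + 3)*(z)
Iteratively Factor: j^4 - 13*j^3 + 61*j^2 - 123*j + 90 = (j - 2)*(j^3 - 11*j^2 + 39*j - 45) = (j - 3)*(j - 2)*(j^2 - 8*j + 15) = (j - 3)^2*(j - 2)*(j - 5)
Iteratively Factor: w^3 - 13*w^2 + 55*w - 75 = (w - 5)*(w^2 - 8*w + 15) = (w - 5)*(w - 3)*(w - 5)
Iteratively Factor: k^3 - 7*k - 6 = (k + 2)*(k^2 - 2*k - 3) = (k + 1)*(k + 2)*(k - 3)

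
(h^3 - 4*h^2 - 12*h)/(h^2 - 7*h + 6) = h*(h + 2)/(h - 1)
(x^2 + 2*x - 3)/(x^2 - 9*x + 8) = (x + 3)/(x - 8)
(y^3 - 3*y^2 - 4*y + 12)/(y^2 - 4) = y - 3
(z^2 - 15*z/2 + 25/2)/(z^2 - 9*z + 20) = (z - 5/2)/(z - 4)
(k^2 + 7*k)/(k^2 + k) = (k + 7)/(k + 1)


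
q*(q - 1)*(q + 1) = q^3 - q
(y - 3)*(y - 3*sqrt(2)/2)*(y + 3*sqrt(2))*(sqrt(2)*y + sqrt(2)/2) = sqrt(2)*y^4 - 5*sqrt(2)*y^3/2 + 3*y^3 - 21*sqrt(2)*y^2/2 - 15*y^2/2 - 9*y/2 + 45*sqrt(2)*y/2 + 27*sqrt(2)/2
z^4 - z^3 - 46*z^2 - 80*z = z*(z - 8)*(z + 2)*(z + 5)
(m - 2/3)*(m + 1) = m^2 + m/3 - 2/3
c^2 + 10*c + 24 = (c + 4)*(c + 6)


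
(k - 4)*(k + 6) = k^2 + 2*k - 24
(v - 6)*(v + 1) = v^2 - 5*v - 6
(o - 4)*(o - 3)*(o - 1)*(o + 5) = o^4 - 3*o^3 - 21*o^2 + 83*o - 60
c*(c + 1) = c^2 + c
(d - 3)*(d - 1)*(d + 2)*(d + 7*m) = d^4 + 7*d^3*m - 2*d^3 - 14*d^2*m - 5*d^2 - 35*d*m + 6*d + 42*m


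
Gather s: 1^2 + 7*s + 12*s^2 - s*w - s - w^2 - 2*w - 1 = 12*s^2 + s*(6 - w) - w^2 - 2*w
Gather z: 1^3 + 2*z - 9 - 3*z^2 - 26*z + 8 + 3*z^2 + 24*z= 0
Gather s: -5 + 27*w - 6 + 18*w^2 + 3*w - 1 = 18*w^2 + 30*w - 12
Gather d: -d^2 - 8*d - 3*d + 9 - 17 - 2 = -d^2 - 11*d - 10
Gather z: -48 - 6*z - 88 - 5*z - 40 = -11*z - 176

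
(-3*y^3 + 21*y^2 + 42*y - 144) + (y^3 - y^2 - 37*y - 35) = -2*y^3 + 20*y^2 + 5*y - 179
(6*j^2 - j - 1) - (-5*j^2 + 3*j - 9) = 11*j^2 - 4*j + 8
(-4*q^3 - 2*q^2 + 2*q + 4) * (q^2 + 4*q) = -4*q^5 - 18*q^4 - 6*q^3 + 12*q^2 + 16*q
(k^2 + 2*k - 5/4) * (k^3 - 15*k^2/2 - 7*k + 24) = k^5 - 11*k^4/2 - 93*k^3/4 + 155*k^2/8 + 227*k/4 - 30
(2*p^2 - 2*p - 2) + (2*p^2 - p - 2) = 4*p^2 - 3*p - 4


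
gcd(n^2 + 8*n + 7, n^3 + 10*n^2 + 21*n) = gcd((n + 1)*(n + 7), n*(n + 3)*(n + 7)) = n + 7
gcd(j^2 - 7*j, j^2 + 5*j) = j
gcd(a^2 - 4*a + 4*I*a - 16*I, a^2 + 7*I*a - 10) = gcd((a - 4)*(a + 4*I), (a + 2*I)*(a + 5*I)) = 1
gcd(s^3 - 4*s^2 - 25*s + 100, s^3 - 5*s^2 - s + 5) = s - 5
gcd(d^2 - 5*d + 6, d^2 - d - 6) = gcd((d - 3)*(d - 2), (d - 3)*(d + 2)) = d - 3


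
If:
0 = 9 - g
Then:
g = 9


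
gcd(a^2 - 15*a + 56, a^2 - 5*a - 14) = a - 7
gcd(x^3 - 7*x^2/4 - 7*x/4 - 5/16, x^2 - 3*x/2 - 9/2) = 1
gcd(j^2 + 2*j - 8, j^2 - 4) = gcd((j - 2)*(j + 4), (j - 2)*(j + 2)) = j - 2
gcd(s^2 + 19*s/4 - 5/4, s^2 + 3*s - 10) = s + 5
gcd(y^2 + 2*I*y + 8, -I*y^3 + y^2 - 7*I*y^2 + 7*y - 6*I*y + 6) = 1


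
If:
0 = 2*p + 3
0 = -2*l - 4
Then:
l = -2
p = -3/2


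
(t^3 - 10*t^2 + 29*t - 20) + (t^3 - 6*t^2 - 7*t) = 2*t^3 - 16*t^2 + 22*t - 20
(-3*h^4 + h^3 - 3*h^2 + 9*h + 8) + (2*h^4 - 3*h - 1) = -h^4 + h^3 - 3*h^2 + 6*h + 7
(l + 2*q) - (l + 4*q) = -2*q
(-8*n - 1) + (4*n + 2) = 1 - 4*n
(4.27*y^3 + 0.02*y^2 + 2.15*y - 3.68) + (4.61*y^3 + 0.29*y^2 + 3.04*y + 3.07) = 8.88*y^3 + 0.31*y^2 + 5.19*y - 0.61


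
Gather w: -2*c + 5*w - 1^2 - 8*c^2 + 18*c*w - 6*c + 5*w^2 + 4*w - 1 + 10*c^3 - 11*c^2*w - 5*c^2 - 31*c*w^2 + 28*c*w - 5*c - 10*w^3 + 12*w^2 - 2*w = 10*c^3 - 13*c^2 - 13*c - 10*w^3 + w^2*(17 - 31*c) + w*(-11*c^2 + 46*c + 7) - 2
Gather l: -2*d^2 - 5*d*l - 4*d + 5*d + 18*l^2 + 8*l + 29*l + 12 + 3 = -2*d^2 + d + 18*l^2 + l*(37 - 5*d) + 15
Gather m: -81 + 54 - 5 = -32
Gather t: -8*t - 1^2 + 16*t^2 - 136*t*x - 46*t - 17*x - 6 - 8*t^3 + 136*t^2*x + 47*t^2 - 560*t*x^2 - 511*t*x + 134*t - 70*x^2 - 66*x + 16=-8*t^3 + t^2*(136*x + 63) + t*(-560*x^2 - 647*x + 80) - 70*x^2 - 83*x + 9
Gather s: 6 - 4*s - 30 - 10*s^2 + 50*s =-10*s^2 + 46*s - 24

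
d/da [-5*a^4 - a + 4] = -20*a^3 - 1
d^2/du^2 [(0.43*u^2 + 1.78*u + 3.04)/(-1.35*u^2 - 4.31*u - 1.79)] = (-8.88178419700125e-16*u^4 - 1.48419000000001*u^3 - 27.00783*u^2 - 80.32122*u - 73.54085)/(2.460375*u^6 + 23.564925*u^5 + 85.02003*u^4 + 142.553681*u^3 + 112.730262*u^2 + 41.429013*u + 5.735339)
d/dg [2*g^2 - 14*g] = 4*g - 14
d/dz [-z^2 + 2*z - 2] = 2 - 2*z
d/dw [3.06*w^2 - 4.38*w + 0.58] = 6.12*w - 4.38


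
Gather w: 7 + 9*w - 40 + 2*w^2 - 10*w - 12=2*w^2 - w - 45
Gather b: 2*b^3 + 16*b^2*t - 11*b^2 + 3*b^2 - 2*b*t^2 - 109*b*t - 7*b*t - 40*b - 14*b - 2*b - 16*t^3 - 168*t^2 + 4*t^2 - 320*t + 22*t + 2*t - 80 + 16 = 2*b^3 + b^2*(16*t - 8) + b*(-2*t^2 - 116*t - 56) - 16*t^3 - 164*t^2 - 296*t - 64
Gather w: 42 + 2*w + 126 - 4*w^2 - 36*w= -4*w^2 - 34*w + 168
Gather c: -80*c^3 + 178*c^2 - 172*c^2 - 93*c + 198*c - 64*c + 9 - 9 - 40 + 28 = -80*c^3 + 6*c^2 + 41*c - 12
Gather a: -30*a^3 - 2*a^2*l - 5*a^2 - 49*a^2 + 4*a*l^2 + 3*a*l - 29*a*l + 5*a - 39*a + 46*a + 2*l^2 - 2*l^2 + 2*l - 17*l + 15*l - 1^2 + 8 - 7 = -30*a^3 + a^2*(-2*l - 54) + a*(4*l^2 - 26*l + 12)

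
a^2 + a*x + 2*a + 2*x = (a + 2)*(a + x)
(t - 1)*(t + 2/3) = t^2 - t/3 - 2/3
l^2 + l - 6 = (l - 2)*(l + 3)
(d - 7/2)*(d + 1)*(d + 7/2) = d^3 + d^2 - 49*d/4 - 49/4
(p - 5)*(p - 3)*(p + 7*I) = p^3 - 8*p^2 + 7*I*p^2 + 15*p - 56*I*p + 105*I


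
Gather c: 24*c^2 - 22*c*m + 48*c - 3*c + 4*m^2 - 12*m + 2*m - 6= 24*c^2 + c*(45 - 22*m) + 4*m^2 - 10*m - 6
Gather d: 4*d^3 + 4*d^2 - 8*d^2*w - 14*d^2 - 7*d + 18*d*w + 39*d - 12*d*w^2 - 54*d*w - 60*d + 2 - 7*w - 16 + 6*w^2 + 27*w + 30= 4*d^3 + d^2*(-8*w - 10) + d*(-12*w^2 - 36*w - 28) + 6*w^2 + 20*w + 16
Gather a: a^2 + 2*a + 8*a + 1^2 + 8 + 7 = a^2 + 10*a + 16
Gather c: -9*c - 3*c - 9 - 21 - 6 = -12*c - 36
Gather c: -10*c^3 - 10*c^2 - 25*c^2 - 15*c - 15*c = -10*c^3 - 35*c^2 - 30*c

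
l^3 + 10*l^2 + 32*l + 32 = (l + 2)*(l + 4)^2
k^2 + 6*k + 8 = (k + 2)*(k + 4)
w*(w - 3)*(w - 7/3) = w^3 - 16*w^2/3 + 7*w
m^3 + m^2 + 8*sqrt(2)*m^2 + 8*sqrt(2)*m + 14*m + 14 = (m + 1)*(m + sqrt(2))*(m + 7*sqrt(2))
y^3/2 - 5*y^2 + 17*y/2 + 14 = (y/2 + 1/2)*(y - 7)*(y - 4)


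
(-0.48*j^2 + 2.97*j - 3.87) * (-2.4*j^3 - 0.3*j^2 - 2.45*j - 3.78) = 1.152*j^5 - 6.984*j^4 + 9.573*j^3 - 4.3011*j^2 - 1.7451*j + 14.6286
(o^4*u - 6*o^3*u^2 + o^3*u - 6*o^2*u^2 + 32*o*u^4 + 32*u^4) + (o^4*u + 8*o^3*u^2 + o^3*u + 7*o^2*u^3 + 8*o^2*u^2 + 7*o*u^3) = 2*o^4*u + 2*o^3*u^2 + 2*o^3*u + 7*o^2*u^3 + 2*o^2*u^2 + 32*o*u^4 + 7*o*u^3 + 32*u^4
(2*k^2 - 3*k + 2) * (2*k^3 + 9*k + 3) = 4*k^5 - 6*k^4 + 22*k^3 - 21*k^2 + 9*k + 6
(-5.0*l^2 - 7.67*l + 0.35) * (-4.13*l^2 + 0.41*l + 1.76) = 20.65*l^4 + 29.6271*l^3 - 13.3902*l^2 - 13.3557*l + 0.616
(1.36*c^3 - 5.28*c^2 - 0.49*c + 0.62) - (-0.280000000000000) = 1.36*c^3 - 5.28*c^2 - 0.49*c + 0.9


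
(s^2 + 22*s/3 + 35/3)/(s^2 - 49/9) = 3*(s + 5)/(3*s - 7)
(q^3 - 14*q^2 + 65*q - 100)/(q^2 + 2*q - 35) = (q^2 - 9*q + 20)/(q + 7)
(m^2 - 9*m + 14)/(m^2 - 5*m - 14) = (m - 2)/(m + 2)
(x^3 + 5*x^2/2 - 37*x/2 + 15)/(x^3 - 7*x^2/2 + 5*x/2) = (x + 6)/x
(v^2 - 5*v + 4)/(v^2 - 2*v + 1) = (v - 4)/(v - 1)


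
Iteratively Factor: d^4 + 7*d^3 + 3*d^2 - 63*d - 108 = (d + 4)*(d^3 + 3*d^2 - 9*d - 27) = (d + 3)*(d + 4)*(d^2 - 9) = (d + 3)^2*(d + 4)*(d - 3)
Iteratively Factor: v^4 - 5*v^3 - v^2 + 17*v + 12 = (v - 3)*(v^3 - 2*v^2 - 7*v - 4) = (v - 3)*(v + 1)*(v^2 - 3*v - 4) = (v - 3)*(v + 1)^2*(v - 4)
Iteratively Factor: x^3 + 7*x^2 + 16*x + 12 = (x + 2)*(x^2 + 5*x + 6) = (x + 2)*(x + 3)*(x + 2)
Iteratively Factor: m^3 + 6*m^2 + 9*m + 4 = (m + 1)*(m^2 + 5*m + 4) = (m + 1)*(m + 4)*(m + 1)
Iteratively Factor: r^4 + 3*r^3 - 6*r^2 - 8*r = (r + 1)*(r^3 + 2*r^2 - 8*r) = (r + 1)*(r + 4)*(r^2 - 2*r) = (r - 2)*(r + 1)*(r + 4)*(r)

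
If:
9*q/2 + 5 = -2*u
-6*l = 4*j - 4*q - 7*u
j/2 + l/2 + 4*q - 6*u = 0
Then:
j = 793*u/18 + 260/9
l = -57*u/2 - 20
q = -4*u/9 - 10/9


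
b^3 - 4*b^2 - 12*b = b*(b - 6)*(b + 2)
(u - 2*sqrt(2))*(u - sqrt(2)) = u^2 - 3*sqrt(2)*u + 4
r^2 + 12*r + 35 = (r + 5)*(r + 7)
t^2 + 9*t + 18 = (t + 3)*(t + 6)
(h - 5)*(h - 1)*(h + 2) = h^3 - 4*h^2 - 7*h + 10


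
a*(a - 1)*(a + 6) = a^3 + 5*a^2 - 6*a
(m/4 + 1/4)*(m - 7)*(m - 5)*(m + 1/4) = m^4/4 - 43*m^3/16 + 81*m^2/16 + 163*m/16 + 35/16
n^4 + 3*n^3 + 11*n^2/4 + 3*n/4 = n*(n + 1/2)*(n + 1)*(n + 3/2)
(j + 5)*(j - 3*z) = j^2 - 3*j*z + 5*j - 15*z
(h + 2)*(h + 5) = h^2 + 7*h + 10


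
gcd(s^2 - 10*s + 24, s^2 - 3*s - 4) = s - 4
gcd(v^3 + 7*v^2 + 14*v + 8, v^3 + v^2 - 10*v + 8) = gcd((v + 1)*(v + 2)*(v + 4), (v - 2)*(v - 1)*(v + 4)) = v + 4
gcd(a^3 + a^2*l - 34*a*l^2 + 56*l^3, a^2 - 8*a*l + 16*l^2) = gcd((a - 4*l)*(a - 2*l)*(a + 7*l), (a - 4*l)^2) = a - 4*l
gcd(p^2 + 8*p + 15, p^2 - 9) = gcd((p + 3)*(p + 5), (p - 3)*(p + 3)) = p + 3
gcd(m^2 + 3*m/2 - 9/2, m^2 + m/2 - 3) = m - 3/2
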